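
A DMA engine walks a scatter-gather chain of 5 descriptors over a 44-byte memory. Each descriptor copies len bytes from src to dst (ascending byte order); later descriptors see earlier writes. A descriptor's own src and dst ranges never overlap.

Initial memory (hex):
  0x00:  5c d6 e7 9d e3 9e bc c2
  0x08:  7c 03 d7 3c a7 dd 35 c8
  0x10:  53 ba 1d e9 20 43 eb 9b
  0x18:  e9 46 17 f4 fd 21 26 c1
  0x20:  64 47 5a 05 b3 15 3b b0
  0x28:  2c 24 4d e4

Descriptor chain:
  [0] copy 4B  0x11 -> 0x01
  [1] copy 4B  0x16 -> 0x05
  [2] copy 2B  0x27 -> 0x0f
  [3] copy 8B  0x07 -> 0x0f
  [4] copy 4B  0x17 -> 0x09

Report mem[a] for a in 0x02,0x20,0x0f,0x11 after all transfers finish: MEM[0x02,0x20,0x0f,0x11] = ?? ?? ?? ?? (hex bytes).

MEM[0x02,0x20,0x0f,0x11] = 1d 64 e9 03

D0: mem[0x01..0x04] <- [ba 1d e9 20]
D1: mem[0x05..0x08] <- [eb 9b e9 46]
D2: mem[0x0f..0x10] <- [b0 2c]
D3: mem[0x0f..0x16] <- [e9 46 03 d7 3c a7 dd 35]
D4: mem[0x09..0x0c] <- [9b e9 46 17]
query mem[0x02]=0x1d, mem[0x20]=0x64, mem[0x0f]=0xe9, mem[0x11]=0x03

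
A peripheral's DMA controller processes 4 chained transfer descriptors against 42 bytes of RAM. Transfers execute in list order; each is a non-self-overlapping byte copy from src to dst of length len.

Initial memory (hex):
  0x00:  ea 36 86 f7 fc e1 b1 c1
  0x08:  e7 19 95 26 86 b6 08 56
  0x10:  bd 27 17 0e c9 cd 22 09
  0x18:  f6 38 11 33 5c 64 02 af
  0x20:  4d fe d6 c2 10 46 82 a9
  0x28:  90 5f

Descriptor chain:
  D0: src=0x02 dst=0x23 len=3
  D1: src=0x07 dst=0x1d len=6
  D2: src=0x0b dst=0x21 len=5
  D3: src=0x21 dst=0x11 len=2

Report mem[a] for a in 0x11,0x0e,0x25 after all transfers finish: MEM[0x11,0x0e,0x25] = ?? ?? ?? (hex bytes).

MEM[0x11,0x0e,0x25] = 26 08 56

D0: mem[0x23..0x25] <- [86 f7 fc]
D1: mem[0x1d..0x22] <- [c1 e7 19 95 26 86]
D2: mem[0x21..0x25] <- [26 86 b6 08 56]
D3: mem[0x11..0x12] <- [26 86]
query mem[0x11]=0x26, mem[0x0e]=0x08, mem[0x25]=0x56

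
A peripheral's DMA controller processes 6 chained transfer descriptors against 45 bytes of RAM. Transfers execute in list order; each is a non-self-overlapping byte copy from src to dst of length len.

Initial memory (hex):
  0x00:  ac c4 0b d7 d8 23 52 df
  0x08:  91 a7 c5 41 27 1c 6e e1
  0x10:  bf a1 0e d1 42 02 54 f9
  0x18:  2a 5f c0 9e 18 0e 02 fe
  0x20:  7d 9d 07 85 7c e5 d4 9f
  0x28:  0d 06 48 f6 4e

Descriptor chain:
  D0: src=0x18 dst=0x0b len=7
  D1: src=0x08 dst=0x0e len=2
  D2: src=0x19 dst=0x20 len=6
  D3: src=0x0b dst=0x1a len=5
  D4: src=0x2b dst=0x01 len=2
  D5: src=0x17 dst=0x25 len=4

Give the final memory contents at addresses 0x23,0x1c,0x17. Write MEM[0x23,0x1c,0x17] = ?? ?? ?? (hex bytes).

MEM[0x23,0x1c,0x17] = 18 c0 f9

[0] 0x18->0x0b len=7 : 2a 5f c0 9e 18 0e 02
[1] 0x08->0x0e len=2 : 91 a7
[2] 0x19->0x20 len=6 : 5f c0 9e 18 0e 02
[3] 0x0b->0x1a len=5 : 2a 5f c0 91 a7
[4] 0x2b->0x01 len=2 : f6 4e
[5] 0x17->0x25 len=4 : f9 2a 5f 2a
query mem[0x23]=0x18, mem[0x1c]=0xc0, mem[0x17]=0xf9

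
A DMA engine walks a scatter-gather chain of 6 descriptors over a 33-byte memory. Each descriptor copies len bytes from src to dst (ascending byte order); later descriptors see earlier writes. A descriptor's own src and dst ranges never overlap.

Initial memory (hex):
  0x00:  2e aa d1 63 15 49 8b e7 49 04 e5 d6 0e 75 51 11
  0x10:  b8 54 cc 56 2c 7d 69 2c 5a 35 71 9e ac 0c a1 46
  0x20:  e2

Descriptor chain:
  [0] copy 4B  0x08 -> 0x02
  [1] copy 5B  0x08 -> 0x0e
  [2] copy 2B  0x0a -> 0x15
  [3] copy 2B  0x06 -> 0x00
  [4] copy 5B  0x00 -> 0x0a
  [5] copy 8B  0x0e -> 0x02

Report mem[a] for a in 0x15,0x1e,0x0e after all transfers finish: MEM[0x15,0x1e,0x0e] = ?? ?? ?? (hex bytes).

D0: mem[0x02..0x05] <- [49 04 e5 d6]
D1: mem[0x0e..0x12] <- [49 04 e5 d6 0e]
D2: mem[0x15..0x16] <- [e5 d6]
D3: mem[0x00..0x01] <- [8b e7]
D4: mem[0x0a..0x0e] <- [8b e7 49 04 e5]
D5: mem[0x02..0x09] <- [e5 04 e5 d6 0e 56 2c e5]
query mem[0x15]=0xe5, mem[0x1e]=0xa1, mem[0x0e]=0xe5

MEM[0x15,0x1e,0x0e] = e5 a1 e5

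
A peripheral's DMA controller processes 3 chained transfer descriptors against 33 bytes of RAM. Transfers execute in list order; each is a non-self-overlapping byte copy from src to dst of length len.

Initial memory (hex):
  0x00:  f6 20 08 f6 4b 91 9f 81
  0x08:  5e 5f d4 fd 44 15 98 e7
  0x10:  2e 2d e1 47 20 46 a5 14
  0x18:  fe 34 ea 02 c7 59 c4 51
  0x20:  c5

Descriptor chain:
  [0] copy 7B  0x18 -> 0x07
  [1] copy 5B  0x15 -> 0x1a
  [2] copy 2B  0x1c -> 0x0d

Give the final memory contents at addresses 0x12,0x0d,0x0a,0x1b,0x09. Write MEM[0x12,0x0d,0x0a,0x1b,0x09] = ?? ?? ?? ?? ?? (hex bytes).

MEM[0x12,0x0d,0x0a,0x1b,0x09] = e1 14 02 a5 ea

  after D0: wrote 7B at 0x07 = fe34ea02c759c4
  after D1: wrote 5B at 0x1a = 46a514fe34
  after D2: wrote 2B at 0x0d = 14fe
query mem[0x12]=0xe1, mem[0x0d]=0x14, mem[0x0a]=0x02, mem[0x1b]=0xa5, mem[0x09]=0xea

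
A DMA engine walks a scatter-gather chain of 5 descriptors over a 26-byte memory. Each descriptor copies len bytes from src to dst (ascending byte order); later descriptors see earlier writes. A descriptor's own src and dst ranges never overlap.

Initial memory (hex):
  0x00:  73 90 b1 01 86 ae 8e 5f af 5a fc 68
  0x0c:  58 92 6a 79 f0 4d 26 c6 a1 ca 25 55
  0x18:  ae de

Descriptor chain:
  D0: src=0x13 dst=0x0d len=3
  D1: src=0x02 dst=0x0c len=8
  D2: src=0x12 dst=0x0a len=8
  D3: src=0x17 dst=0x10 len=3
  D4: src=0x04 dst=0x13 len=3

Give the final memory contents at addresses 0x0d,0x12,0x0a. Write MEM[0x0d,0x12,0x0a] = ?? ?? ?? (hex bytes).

MEM[0x0d,0x12,0x0a] = ca de af

[0] 0x13->0x0d len=3 : c6 a1 ca
[1] 0x02->0x0c len=8 : b1 01 86 ae 8e 5f af 5a
[2] 0x12->0x0a len=8 : af 5a a1 ca 25 55 ae de
[3] 0x17->0x10 len=3 : 55 ae de
[4] 0x04->0x13 len=3 : 86 ae 8e
query mem[0x0d]=0xca, mem[0x12]=0xde, mem[0x0a]=0xaf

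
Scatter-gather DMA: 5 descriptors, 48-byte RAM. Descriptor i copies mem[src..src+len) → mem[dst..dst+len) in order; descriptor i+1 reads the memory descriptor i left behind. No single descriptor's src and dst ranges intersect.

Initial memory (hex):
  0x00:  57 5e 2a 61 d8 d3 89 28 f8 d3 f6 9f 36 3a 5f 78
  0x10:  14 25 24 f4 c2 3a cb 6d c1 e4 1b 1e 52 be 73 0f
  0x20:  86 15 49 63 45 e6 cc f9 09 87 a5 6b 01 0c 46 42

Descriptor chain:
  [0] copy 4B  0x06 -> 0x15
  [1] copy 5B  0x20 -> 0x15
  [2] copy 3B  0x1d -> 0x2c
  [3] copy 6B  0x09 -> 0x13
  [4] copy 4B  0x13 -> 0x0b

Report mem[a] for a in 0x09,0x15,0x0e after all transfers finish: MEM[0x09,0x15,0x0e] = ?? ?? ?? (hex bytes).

MEM[0x09,0x15,0x0e] = d3 9f 36

D0: mem[0x15..0x18] <- [89 28 f8 d3]
D1: mem[0x15..0x19] <- [86 15 49 63 45]
D2: mem[0x2c..0x2e] <- [be 73 0f]
D3: mem[0x13..0x18] <- [d3 f6 9f 36 3a 5f]
D4: mem[0x0b..0x0e] <- [d3 f6 9f 36]
query mem[0x09]=0xd3, mem[0x15]=0x9f, mem[0x0e]=0x36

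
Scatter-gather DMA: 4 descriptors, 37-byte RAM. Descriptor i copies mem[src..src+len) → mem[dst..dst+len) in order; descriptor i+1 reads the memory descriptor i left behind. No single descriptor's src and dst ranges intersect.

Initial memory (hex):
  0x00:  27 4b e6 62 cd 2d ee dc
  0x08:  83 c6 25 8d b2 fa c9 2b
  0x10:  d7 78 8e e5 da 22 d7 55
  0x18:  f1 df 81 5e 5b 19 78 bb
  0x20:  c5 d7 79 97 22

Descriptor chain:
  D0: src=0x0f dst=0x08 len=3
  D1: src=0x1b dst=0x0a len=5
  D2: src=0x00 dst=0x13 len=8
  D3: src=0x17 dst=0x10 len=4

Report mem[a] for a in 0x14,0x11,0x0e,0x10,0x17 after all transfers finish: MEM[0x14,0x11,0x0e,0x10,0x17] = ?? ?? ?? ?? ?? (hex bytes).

[0] 0x0f->0x08 len=3 : 2b d7 78
[1] 0x1b->0x0a len=5 : 5e 5b 19 78 bb
[2] 0x00->0x13 len=8 : 27 4b e6 62 cd 2d ee dc
[3] 0x17->0x10 len=4 : cd 2d ee dc
query mem[0x14]=0x4b, mem[0x11]=0x2d, mem[0x0e]=0xbb, mem[0x10]=0xcd, mem[0x17]=0xcd

MEM[0x14,0x11,0x0e,0x10,0x17] = 4b 2d bb cd cd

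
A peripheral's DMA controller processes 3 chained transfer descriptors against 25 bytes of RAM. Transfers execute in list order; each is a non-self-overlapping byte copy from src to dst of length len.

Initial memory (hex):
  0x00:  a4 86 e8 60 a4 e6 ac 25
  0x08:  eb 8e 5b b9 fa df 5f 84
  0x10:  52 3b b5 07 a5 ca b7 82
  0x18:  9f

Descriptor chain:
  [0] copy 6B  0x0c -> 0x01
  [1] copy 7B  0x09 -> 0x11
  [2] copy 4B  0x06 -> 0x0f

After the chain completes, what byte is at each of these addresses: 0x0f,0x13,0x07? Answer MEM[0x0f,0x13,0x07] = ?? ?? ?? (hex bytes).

#0 dst[0x01+6] := {0xfa,0xdf,0x5f,0x84,0x52,0x3b}
#1 dst[0x11+7] := {0x8e,0x5b,0xb9,0xfa,0xdf,0x5f,0x84}
#2 dst[0x0f+4] := {0x3b,0x25,0xeb,0x8e}
query mem[0x0f]=0x3b, mem[0x13]=0xb9, mem[0x07]=0x25

MEM[0x0f,0x13,0x07] = 3b b9 25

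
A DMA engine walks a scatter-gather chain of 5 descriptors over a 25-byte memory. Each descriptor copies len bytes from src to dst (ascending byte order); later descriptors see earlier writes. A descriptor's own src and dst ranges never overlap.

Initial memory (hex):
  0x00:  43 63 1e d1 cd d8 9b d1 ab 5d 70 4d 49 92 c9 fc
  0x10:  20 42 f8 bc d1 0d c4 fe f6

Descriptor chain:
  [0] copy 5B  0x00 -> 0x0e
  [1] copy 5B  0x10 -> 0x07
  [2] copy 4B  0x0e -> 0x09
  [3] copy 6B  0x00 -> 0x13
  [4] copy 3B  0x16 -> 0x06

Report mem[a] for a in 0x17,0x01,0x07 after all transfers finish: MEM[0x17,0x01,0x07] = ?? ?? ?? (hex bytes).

MEM[0x17,0x01,0x07] = cd 63 cd

#0 dst[0x0e+5] := {0x43,0x63,0x1e,0xd1,0xcd}
#1 dst[0x07+5] := {0x1e,0xd1,0xcd,0xbc,0xd1}
#2 dst[0x09+4] := {0x43,0x63,0x1e,0xd1}
#3 dst[0x13+6] := {0x43,0x63,0x1e,0xd1,0xcd,0xd8}
#4 dst[0x06+3] := {0xd1,0xcd,0xd8}
query mem[0x17]=0xcd, mem[0x01]=0x63, mem[0x07]=0xcd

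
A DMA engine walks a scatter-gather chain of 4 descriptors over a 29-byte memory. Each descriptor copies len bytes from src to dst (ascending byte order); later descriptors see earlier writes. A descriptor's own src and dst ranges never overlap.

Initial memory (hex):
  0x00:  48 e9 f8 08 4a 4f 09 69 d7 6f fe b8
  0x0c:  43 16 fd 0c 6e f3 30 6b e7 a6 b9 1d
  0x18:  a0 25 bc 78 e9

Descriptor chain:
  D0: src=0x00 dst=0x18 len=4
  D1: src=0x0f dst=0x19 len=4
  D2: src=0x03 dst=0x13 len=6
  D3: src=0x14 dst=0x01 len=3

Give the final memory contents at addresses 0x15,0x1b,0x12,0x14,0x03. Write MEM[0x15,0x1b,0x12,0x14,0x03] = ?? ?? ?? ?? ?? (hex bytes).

#0 dst[0x18+4] := {0x48,0xe9,0xf8,0x08}
#1 dst[0x19+4] := {0x0c,0x6e,0xf3,0x30}
#2 dst[0x13+6] := {0x08,0x4a,0x4f,0x09,0x69,0xd7}
#3 dst[0x01+3] := {0x4a,0x4f,0x09}
query mem[0x15]=0x4f, mem[0x1b]=0xf3, mem[0x12]=0x30, mem[0x14]=0x4a, mem[0x03]=0x09

MEM[0x15,0x1b,0x12,0x14,0x03] = 4f f3 30 4a 09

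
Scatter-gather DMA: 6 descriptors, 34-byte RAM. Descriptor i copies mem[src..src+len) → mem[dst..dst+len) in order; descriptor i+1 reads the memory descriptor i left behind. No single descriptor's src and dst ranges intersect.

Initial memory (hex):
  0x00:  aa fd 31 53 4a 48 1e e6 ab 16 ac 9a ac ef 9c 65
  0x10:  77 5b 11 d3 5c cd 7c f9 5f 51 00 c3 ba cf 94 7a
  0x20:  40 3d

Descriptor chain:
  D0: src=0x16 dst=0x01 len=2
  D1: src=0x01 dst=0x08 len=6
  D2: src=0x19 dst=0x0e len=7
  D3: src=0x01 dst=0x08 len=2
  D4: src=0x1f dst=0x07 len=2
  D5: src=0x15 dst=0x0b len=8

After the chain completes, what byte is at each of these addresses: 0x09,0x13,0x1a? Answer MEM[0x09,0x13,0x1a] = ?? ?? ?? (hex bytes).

MEM[0x09,0x13,0x1a] = f9 94 00

  after D0: wrote 2B at 0x01 = 7cf9
  after D1: wrote 6B at 0x08 = 7cf9534a481e
  after D2: wrote 7B at 0x0e = 5100c3bacf947a
  after D3: wrote 2B at 0x08 = 7cf9
  after D4: wrote 2B at 0x07 = 7a40
  after D5: wrote 8B at 0x0b = cd7cf95f5100c3ba
query mem[0x09]=0xf9, mem[0x13]=0x94, mem[0x1a]=0x00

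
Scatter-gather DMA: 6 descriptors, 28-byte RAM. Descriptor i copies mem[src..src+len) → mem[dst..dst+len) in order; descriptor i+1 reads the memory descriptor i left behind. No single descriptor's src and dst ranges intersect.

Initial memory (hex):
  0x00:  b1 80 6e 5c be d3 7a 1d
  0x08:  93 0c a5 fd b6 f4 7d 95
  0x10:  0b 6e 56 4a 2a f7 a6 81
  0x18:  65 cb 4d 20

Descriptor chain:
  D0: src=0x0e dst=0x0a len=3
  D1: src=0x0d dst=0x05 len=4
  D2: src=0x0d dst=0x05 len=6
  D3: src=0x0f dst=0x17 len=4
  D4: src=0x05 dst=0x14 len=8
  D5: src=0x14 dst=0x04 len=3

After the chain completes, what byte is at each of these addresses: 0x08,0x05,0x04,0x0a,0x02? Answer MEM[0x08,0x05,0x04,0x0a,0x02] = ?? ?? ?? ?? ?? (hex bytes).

MEM[0x08,0x05,0x04,0x0a,0x02] = 0b 7d f4 56 6e

  after D0: wrote 3B at 0x0a = 7d950b
  after D1: wrote 4B at 0x05 = f47d950b
  after D2: wrote 6B at 0x05 = f47d950b6e56
  after D3: wrote 4B at 0x17 = 950b6e56
  after D4: wrote 8B at 0x14 = f47d950b6e56950b
  after D5: wrote 3B at 0x04 = f47d95
query mem[0x08]=0x0b, mem[0x05]=0x7d, mem[0x04]=0xf4, mem[0x0a]=0x56, mem[0x02]=0x6e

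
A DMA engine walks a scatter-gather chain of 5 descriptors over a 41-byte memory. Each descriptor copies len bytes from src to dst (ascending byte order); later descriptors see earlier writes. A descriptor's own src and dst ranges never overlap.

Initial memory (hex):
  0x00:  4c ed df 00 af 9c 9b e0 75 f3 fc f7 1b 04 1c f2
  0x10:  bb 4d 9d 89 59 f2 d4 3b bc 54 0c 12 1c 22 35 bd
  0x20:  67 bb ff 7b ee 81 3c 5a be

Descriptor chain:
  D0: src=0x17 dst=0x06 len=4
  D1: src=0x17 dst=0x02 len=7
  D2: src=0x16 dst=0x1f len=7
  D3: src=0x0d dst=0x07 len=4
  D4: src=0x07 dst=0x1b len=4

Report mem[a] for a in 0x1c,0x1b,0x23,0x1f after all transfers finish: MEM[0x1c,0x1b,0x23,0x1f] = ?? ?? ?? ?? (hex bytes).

#0 dst[0x06+4] := {0x3b,0xbc,0x54,0x0c}
#1 dst[0x02+7] := {0x3b,0xbc,0x54,0x0c,0x12,0x1c,0x22}
#2 dst[0x1f+7] := {0xd4,0x3b,0xbc,0x54,0x0c,0x12,0x1c}
#3 dst[0x07+4] := {0x04,0x1c,0xf2,0xbb}
#4 dst[0x1b+4] := {0x04,0x1c,0xf2,0xbb}
query mem[0x1c]=0x1c, mem[0x1b]=0x04, mem[0x23]=0x0c, mem[0x1f]=0xd4

MEM[0x1c,0x1b,0x23,0x1f] = 1c 04 0c d4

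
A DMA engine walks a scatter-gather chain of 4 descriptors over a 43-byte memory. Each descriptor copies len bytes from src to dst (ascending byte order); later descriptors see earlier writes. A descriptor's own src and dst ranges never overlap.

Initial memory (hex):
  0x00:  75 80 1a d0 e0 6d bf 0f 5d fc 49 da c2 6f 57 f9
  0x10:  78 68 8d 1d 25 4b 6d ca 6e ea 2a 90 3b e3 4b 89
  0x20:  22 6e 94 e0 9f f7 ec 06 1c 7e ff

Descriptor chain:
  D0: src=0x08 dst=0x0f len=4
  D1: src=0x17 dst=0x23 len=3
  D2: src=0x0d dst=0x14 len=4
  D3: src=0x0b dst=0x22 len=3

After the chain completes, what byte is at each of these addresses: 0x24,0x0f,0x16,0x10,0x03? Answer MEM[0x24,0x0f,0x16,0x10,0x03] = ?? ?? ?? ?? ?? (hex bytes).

MEM[0x24,0x0f,0x16,0x10,0x03] = 6f 5d 5d fc d0

  after D0: wrote 4B at 0x0f = 5dfc49da
  after D1: wrote 3B at 0x23 = ca6eea
  after D2: wrote 4B at 0x14 = 6f575dfc
  after D3: wrote 3B at 0x22 = dac26f
query mem[0x24]=0x6f, mem[0x0f]=0x5d, mem[0x16]=0x5d, mem[0x10]=0xfc, mem[0x03]=0xd0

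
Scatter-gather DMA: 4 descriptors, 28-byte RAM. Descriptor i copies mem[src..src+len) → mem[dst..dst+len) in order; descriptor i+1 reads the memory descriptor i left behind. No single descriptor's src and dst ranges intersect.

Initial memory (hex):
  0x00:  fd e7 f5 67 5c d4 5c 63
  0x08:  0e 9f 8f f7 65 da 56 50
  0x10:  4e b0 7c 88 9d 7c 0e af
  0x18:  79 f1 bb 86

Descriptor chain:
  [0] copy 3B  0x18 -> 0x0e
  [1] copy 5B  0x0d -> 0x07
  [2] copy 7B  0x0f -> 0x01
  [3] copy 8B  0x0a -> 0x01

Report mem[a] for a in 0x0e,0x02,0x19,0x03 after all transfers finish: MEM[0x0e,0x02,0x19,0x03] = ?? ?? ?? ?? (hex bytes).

#0 dst[0x0e+3] := {0x79,0xf1,0xbb}
#1 dst[0x07+5] := {0xda,0x79,0xf1,0xbb,0xb0}
#2 dst[0x01+7] := {0xf1,0xbb,0xb0,0x7c,0x88,0x9d,0x7c}
#3 dst[0x01+8] := {0xbb,0xb0,0x65,0xda,0x79,0xf1,0xbb,0xb0}
query mem[0x0e]=0x79, mem[0x02]=0xb0, mem[0x19]=0xf1, mem[0x03]=0x65

MEM[0x0e,0x02,0x19,0x03] = 79 b0 f1 65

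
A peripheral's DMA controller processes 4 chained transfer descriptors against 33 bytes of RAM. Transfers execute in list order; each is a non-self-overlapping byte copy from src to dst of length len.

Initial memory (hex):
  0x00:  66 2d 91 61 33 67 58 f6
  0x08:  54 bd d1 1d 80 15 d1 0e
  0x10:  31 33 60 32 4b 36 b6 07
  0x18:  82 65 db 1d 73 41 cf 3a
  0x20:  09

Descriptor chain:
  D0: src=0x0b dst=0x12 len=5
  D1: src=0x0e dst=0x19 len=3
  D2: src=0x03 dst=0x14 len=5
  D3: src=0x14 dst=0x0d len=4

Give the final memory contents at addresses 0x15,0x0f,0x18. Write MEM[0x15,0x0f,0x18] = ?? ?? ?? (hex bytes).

MEM[0x15,0x0f,0x18] = 33 67 f6

  after D0: wrote 5B at 0x12 = 1d8015d10e
  after D1: wrote 3B at 0x19 = d10e31
  after D2: wrote 5B at 0x14 = 61336758f6
  after D3: wrote 4B at 0x0d = 61336758
query mem[0x15]=0x33, mem[0x0f]=0x67, mem[0x18]=0xf6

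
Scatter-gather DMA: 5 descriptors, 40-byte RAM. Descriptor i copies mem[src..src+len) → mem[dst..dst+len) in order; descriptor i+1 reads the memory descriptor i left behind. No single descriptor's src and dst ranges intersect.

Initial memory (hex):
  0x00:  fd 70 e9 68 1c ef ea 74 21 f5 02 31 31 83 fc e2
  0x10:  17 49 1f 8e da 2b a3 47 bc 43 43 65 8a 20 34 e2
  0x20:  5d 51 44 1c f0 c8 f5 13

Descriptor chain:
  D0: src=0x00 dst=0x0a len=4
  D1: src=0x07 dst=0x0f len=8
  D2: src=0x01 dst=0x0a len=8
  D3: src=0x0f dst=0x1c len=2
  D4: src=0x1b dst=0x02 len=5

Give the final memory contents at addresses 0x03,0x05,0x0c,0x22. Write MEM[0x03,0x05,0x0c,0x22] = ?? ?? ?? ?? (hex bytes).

MEM[0x03,0x05,0x0c,0x22] = ea 34 68 44

[0] 0x00->0x0a len=4 : fd 70 e9 68
[1] 0x07->0x0f len=8 : 74 21 f5 fd 70 e9 68 fc
[2] 0x01->0x0a len=8 : 70 e9 68 1c ef ea 74 21
[3] 0x0f->0x1c len=2 : ea 74
[4] 0x1b->0x02 len=5 : 65 ea 74 34 e2
query mem[0x03]=0xea, mem[0x05]=0x34, mem[0x0c]=0x68, mem[0x22]=0x44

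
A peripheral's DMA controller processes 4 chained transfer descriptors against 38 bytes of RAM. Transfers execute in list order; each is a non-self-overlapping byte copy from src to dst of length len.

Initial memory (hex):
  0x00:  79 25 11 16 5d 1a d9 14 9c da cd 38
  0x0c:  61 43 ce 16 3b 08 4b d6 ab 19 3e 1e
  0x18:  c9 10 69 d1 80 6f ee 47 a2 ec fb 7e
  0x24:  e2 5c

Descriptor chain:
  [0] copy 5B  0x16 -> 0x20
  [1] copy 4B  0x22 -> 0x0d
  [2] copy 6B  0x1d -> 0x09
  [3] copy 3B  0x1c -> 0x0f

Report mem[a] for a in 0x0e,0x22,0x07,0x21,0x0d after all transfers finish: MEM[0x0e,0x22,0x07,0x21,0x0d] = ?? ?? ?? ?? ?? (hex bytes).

#0 dst[0x20+5] := {0x3e,0x1e,0xc9,0x10,0x69}
#1 dst[0x0d+4] := {0xc9,0x10,0x69,0x5c}
#2 dst[0x09+6] := {0x6f,0xee,0x47,0x3e,0x1e,0xc9}
#3 dst[0x0f+3] := {0x80,0x6f,0xee}
query mem[0x0e]=0xc9, mem[0x22]=0xc9, mem[0x07]=0x14, mem[0x21]=0x1e, mem[0x0d]=0x1e

MEM[0x0e,0x22,0x07,0x21,0x0d] = c9 c9 14 1e 1e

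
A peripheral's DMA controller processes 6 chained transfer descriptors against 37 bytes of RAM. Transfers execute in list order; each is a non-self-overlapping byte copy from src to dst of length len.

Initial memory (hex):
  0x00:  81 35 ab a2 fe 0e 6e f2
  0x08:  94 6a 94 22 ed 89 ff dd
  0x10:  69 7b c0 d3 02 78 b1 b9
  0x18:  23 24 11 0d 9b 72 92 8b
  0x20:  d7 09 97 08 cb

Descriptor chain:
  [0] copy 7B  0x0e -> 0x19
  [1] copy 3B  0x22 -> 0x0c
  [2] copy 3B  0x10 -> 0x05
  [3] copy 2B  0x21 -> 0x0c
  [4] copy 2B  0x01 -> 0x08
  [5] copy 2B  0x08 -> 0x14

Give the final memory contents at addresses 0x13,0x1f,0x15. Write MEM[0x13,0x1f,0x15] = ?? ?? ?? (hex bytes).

  after D0: wrote 7B at 0x19 = ffdd697bc0d302
  after D1: wrote 3B at 0x0c = 9708cb
  after D2: wrote 3B at 0x05 = 697bc0
  after D3: wrote 2B at 0x0c = 0997
  after D4: wrote 2B at 0x08 = 35ab
  after D5: wrote 2B at 0x14 = 35ab
query mem[0x13]=0xd3, mem[0x1f]=0x02, mem[0x15]=0xab

MEM[0x13,0x1f,0x15] = d3 02 ab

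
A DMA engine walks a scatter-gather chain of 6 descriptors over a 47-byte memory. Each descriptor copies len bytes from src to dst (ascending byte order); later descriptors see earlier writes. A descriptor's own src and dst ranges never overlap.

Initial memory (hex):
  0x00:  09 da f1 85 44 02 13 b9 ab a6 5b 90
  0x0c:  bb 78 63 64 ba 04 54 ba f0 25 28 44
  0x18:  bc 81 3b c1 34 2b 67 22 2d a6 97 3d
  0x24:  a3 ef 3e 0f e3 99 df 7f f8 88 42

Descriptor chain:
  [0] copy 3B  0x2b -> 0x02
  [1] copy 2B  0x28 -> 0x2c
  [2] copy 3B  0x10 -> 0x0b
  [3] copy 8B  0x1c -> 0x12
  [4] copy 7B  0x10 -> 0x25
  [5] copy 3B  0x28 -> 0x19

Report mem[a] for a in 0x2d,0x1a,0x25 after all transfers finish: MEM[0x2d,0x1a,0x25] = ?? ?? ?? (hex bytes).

MEM[0x2d,0x1a,0x25] = 99 67 ba

[0] 0x2b->0x02 len=3 : 7f f8 88
[1] 0x28->0x2c len=2 : e3 99
[2] 0x10->0x0b len=3 : ba 04 54
[3] 0x1c->0x12 len=8 : 34 2b 67 22 2d a6 97 3d
[4] 0x10->0x25 len=7 : ba 04 34 2b 67 22 2d
[5] 0x28->0x19 len=3 : 2b 67 22
query mem[0x2d]=0x99, mem[0x1a]=0x67, mem[0x25]=0xba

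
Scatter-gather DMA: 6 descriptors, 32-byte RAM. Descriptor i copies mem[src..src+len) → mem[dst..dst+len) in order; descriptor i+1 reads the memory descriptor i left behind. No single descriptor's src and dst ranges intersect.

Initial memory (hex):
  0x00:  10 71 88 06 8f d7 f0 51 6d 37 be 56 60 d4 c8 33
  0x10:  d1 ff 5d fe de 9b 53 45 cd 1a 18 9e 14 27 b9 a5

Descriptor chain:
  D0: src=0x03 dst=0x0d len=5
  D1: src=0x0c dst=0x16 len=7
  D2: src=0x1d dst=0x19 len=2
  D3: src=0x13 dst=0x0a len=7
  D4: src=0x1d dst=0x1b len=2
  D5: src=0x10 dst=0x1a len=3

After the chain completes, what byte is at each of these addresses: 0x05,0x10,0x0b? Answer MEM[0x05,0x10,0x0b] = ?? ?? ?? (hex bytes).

#0 dst[0x0d+5] := {0x06,0x8f,0xd7,0xf0,0x51}
#1 dst[0x16+7] := {0x60,0x06,0x8f,0xd7,0xf0,0x51,0x5d}
#2 dst[0x19+2] := {0x27,0xb9}
#3 dst[0x0a+7] := {0xfe,0xde,0x9b,0x60,0x06,0x8f,0x27}
#4 dst[0x1b+2] := {0x27,0xb9}
#5 dst[0x1a+3] := {0x27,0x51,0x5d}
query mem[0x05]=0xd7, mem[0x10]=0x27, mem[0x0b]=0xde

MEM[0x05,0x10,0x0b] = d7 27 de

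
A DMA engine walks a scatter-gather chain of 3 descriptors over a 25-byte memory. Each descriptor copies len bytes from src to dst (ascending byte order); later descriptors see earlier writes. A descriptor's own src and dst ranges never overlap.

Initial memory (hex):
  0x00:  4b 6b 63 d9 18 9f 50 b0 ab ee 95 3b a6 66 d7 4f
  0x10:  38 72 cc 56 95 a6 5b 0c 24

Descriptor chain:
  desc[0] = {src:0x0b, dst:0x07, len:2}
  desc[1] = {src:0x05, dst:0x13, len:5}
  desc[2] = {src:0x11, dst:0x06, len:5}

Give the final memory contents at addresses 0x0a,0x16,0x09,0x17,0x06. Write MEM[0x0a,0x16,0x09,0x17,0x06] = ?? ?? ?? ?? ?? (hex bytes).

MEM[0x0a,0x16,0x09,0x17,0x06] = 3b a6 50 ee 72

  after D0: wrote 2B at 0x07 = 3ba6
  after D1: wrote 5B at 0x13 = 9f503ba6ee
  after D2: wrote 5B at 0x06 = 72cc9f503b
query mem[0x0a]=0x3b, mem[0x16]=0xa6, mem[0x09]=0x50, mem[0x17]=0xee, mem[0x06]=0x72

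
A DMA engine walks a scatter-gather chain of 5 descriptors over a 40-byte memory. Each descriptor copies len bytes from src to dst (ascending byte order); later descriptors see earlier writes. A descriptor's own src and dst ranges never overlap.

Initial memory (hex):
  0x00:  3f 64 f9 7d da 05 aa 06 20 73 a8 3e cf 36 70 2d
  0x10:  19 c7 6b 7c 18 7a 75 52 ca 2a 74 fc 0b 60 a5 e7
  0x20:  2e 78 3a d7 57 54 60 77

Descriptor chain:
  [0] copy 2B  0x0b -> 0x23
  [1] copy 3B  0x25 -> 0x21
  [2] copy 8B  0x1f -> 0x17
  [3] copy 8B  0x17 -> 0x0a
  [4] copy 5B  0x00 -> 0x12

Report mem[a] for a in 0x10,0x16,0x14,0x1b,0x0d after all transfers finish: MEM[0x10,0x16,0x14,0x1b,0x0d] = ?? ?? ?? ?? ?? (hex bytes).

MEM[0x10,0x16,0x14,0x1b,0x0d] = 54 da f9 77 60

  after D0: wrote 2B at 0x23 = 3ecf
  after D1: wrote 3B at 0x21 = 546077
  after D2: wrote 8B at 0x17 = e72e546077cf5460
  after D3: wrote 8B at 0x0a = e72e546077cf5460
  after D4: wrote 5B at 0x12 = 3f64f97dda
query mem[0x10]=0x54, mem[0x16]=0xda, mem[0x14]=0xf9, mem[0x1b]=0x77, mem[0x0d]=0x60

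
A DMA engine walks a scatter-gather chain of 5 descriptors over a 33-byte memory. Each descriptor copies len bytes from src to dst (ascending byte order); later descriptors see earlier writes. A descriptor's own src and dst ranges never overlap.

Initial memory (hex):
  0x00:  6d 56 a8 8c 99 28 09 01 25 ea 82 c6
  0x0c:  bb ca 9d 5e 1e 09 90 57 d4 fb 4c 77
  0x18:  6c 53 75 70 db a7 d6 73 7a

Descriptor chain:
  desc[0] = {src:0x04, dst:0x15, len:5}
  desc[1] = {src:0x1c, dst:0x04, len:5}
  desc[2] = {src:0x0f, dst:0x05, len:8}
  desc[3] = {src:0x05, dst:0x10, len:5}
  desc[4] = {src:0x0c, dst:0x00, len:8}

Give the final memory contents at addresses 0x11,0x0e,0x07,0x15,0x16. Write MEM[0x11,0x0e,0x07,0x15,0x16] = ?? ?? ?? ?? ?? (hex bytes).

#0 dst[0x15+5] := {0x99,0x28,0x09,0x01,0x25}
#1 dst[0x04+5] := {0xdb,0xa7,0xd6,0x73,0x7a}
#2 dst[0x05+8] := {0x5e,0x1e,0x09,0x90,0x57,0xd4,0x99,0x28}
#3 dst[0x10+5] := {0x5e,0x1e,0x09,0x90,0x57}
#4 dst[0x00+8] := {0x28,0xca,0x9d,0x5e,0x5e,0x1e,0x09,0x90}
query mem[0x11]=0x1e, mem[0x0e]=0x9d, mem[0x07]=0x90, mem[0x15]=0x99, mem[0x16]=0x28

MEM[0x11,0x0e,0x07,0x15,0x16] = 1e 9d 90 99 28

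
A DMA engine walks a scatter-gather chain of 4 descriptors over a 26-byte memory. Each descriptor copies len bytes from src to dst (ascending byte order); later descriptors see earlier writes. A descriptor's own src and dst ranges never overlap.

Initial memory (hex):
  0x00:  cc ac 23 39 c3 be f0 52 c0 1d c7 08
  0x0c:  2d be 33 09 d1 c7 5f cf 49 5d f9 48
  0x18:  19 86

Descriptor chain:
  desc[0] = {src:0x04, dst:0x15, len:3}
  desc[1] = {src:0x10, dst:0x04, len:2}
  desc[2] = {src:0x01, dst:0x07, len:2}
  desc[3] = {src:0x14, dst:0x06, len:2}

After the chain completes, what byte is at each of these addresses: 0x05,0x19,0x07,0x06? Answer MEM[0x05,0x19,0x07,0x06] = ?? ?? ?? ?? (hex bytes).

#0 dst[0x15+3] := {0xc3,0xbe,0xf0}
#1 dst[0x04+2] := {0xd1,0xc7}
#2 dst[0x07+2] := {0xac,0x23}
#3 dst[0x06+2] := {0x49,0xc3}
query mem[0x05]=0xc7, mem[0x19]=0x86, mem[0x07]=0xc3, mem[0x06]=0x49

MEM[0x05,0x19,0x07,0x06] = c7 86 c3 49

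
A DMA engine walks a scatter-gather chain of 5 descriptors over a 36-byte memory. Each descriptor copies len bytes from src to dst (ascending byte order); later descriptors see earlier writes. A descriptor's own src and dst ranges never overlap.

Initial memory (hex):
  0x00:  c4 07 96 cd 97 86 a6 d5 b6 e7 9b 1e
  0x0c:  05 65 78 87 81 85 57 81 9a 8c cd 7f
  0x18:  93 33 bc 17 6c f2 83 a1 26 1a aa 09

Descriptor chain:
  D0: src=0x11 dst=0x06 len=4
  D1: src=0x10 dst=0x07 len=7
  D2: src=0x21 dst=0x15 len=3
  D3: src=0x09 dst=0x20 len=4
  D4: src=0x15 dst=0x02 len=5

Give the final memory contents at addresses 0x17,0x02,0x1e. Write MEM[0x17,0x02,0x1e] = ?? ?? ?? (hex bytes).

MEM[0x17,0x02,0x1e] = 09 1a 83

  after D0: wrote 4B at 0x06 = 8557819a
  after D1: wrote 7B at 0x07 = 818557819a8ccd
  after D2: wrote 3B at 0x15 = 1aaa09
  after D3: wrote 4B at 0x20 = 57819a8c
  after D4: wrote 5B at 0x02 = 1aaa099333
query mem[0x17]=0x09, mem[0x02]=0x1a, mem[0x1e]=0x83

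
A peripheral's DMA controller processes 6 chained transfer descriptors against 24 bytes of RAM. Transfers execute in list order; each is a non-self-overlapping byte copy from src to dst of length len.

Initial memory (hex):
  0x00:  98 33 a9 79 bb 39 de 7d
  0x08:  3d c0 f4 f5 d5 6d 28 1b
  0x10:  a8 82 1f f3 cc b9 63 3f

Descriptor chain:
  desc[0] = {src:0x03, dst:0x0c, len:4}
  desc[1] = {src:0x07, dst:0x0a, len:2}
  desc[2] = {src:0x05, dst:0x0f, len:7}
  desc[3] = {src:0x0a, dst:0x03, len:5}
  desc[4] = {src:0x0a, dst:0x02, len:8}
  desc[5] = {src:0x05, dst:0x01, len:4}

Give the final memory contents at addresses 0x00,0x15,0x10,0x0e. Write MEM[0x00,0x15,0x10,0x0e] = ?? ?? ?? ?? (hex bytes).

[0] 0x03->0x0c len=4 : 79 bb 39 de
[1] 0x07->0x0a len=2 : 7d 3d
[2] 0x05->0x0f len=7 : 39 de 7d 3d c0 7d 3d
[3] 0x0a->0x03 len=5 : 7d 3d 79 bb 39
[4] 0x0a->0x02 len=8 : 7d 3d 79 bb 39 39 de 7d
[5] 0x05->0x01 len=4 : bb 39 39 de
query mem[0x00]=0x98, mem[0x15]=0x3d, mem[0x10]=0xde, mem[0x0e]=0x39

MEM[0x00,0x15,0x10,0x0e] = 98 3d de 39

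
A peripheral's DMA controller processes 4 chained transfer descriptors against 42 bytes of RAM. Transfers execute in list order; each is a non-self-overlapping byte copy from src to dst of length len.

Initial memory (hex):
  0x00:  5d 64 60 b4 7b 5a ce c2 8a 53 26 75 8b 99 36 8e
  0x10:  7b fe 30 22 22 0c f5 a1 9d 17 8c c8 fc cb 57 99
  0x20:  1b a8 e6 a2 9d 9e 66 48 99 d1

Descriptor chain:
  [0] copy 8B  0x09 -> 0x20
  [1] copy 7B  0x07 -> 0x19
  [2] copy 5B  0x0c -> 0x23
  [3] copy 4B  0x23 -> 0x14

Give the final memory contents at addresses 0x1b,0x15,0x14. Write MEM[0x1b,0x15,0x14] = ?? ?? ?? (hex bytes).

MEM[0x1b,0x15,0x14] = 53 99 8b

  after D0: wrote 8B at 0x20 = 5326758b99368e7b
  after D1: wrote 7B at 0x19 = c28a5326758b99
  after D2: wrote 5B at 0x23 = 8b99368e7b
  after D3: wrote 4B at 0x14 = 8b99368e
query mem[0x1b]=0x53, mem[0x15]=0x99, mem[0x14]=0x8b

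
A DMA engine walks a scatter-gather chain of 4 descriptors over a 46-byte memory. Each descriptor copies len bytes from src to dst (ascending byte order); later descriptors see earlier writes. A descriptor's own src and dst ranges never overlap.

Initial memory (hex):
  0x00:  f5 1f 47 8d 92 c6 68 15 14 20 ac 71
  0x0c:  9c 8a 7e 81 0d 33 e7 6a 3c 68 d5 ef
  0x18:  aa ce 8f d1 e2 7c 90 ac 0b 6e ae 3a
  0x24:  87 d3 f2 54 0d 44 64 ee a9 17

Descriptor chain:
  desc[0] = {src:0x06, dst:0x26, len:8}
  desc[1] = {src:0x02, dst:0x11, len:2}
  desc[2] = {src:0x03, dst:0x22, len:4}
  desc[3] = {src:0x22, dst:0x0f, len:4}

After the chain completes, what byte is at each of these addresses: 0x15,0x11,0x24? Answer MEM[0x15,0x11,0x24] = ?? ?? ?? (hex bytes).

MEM[0x15,0x11,0x24] = 68 c6 c6

#0 dst[0x26+8] := {0x68,0x15,0x14,0x20,0xac,0x71,0x9c,0x8a}
#1 dst[0x11+2] := {0x47,0x8d}
#2 dst[0x22+4] := {0x8d,0x92,0xc6,0x68}
#3 dst[0x0f+4] := {0x8d,0x92,0xc6,0x68}
query mem[0x15]=0x68, mem[0x11]=0xc6, mem[0x24]=0xc6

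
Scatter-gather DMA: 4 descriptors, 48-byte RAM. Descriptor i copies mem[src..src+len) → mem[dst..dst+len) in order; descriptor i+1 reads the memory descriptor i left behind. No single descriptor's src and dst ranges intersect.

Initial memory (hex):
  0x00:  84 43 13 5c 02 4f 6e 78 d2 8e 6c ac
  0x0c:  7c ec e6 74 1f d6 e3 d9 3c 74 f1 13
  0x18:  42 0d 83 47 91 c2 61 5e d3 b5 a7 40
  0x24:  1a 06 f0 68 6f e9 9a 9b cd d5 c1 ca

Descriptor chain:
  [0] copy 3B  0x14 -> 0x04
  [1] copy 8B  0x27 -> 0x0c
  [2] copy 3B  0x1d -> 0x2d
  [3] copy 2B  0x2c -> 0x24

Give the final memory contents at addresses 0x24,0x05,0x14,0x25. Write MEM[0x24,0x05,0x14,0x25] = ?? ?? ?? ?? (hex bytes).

#0 dst[0x04+3] := {0x3c,0x74,0xf1}
#1 dst[0x0c+8] := {0x68,0x6f,0xe9,0x9a,0x9b,0xcd,0xd5,0xc1}
#2 dst[0x2d+3] := {0xc2,0x61,0x5e}
#3 dst[0x24+2] := {0xcd,0xc2}
query mem[0x24]=0xcd, mem[0x05]=0x74, mem[0x14]=0x3c, mem[0x25]=0xc2

MEM[0x24,0x05,0x14,0x25] = cd 74 3c c2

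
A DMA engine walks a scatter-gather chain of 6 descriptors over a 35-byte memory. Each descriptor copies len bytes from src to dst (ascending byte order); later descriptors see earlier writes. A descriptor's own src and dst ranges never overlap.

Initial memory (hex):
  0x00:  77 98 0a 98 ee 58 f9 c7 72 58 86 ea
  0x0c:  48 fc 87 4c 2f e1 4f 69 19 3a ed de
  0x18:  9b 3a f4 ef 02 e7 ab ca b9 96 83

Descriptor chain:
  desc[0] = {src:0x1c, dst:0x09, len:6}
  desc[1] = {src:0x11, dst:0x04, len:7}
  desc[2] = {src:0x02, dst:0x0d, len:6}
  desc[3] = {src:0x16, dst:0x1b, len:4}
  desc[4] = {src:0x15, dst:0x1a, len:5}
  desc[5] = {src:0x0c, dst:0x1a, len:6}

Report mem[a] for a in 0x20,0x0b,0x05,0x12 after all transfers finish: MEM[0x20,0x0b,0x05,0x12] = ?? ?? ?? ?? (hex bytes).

[0] 0x1c->0x09 len=6 : 02 e7 ab ca b9 96
[1] 0x11->0x04 len=7 : e1 4f 69 19 3a ed de
[2] 0x02->0x0d len=6 : 0a 98 e1 4f 69 19
[3] 0x16->0x1b len=4 : ed de 9b 3a
[4] 0x15->0x1a len=5 : 3a ed de 9b 3a
[5] 0x0c->0x1a len=6 : ca 0a 98 e1 4f 69
query mem[0x20]=0xb9, mem[0x0b]=0xab, mem[0x05]=0x4f, mem[0x12]=0x19

MEM[0x20,0x0b,0x05,0x12] = b9 ab 4f 19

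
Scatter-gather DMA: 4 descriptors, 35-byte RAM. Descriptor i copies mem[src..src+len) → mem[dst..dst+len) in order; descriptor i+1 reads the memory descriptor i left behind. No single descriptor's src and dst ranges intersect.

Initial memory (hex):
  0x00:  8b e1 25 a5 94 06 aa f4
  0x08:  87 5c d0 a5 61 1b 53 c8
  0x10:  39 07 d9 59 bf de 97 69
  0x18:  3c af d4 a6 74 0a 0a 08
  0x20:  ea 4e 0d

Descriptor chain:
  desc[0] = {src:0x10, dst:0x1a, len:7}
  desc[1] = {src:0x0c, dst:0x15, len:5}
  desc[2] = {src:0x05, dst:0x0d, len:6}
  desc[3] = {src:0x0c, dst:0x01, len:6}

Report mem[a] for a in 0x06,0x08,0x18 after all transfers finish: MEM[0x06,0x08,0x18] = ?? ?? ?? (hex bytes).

[0] 0x10->0x1a len=7 : 39 07 d9 59 bf de 97
[1] 0x0c->0x15 len=5 : 61 1b 53 c8 39
[2] 0x05->0x0d len=6 : 06 aa f4 87 5c d0
[3] 0x0c->0x01 len=6 : 61 06 aa f4 87 5c
query mem[0x06]=0x5c, mem[0x08]=0x87, mem[0x18]=0xc8

MEM[0x06,0x08,0x18] = 5c 87 c8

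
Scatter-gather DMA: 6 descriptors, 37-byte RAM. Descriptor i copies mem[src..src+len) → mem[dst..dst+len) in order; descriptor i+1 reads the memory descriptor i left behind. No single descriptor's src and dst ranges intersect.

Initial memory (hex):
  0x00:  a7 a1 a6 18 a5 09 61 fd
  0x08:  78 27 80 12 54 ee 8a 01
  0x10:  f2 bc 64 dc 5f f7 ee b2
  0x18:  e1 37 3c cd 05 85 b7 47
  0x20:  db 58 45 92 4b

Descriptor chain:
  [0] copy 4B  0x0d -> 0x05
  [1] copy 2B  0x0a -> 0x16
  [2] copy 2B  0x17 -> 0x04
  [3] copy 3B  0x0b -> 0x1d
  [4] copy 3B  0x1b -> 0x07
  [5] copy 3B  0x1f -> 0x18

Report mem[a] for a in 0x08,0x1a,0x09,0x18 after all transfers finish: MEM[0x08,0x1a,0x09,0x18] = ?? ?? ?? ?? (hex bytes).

MEM[0x08,0x1a,0x09,0x18] = 05 58 12 ee

[0] 0x0d->0x05 len=4 : ee 8a 01 f2
[1] 0x0a->0x16 len=2 : 80 12
[2] 0x17->0x04 len=2 : 12 e1
[3] 0x0b->0x1d len=3 : 12 54 ee
[4] 0x1b->0x07 len=3 : cd 05 12
[5] 0x1f->0x18 len=3 : ee db 58
query mem[0x08]=0x05, mem[0x1a]=0x58, mem[0x09]=0x12, mem[0x18]=0xee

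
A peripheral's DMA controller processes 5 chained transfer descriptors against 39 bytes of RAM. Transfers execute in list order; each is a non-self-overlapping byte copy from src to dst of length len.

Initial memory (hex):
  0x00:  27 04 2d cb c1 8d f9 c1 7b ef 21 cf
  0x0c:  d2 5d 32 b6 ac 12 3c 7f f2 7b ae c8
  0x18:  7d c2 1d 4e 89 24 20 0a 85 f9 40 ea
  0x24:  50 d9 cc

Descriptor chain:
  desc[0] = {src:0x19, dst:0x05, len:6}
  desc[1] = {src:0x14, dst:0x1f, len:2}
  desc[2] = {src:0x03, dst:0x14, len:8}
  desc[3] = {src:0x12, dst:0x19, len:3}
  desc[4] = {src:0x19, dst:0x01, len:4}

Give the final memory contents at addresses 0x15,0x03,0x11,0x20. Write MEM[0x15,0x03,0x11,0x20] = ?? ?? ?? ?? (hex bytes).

MEM[0x15,0x03,0x11,0x20] = c1 cb 12 7b

D0: mem[0x05..0x0a] <- [c2 1d 4e 89 24 20]
D1: mem[0x1f..0x20] <- [f2 7b]
D2: mem[0x14..0x1b] <- [cb c1 c2 1d 4e 89 24 20]
D3: mem[0x19..0x1b] <- [3c 7f cb]
D4: mem[0x01..0x04] <- [3c 7f cb 89]
query mem[0x15]=0xc1, mem[0x03]=0xcb, mem[0x11]=0x12, mem[0x20]=0x7b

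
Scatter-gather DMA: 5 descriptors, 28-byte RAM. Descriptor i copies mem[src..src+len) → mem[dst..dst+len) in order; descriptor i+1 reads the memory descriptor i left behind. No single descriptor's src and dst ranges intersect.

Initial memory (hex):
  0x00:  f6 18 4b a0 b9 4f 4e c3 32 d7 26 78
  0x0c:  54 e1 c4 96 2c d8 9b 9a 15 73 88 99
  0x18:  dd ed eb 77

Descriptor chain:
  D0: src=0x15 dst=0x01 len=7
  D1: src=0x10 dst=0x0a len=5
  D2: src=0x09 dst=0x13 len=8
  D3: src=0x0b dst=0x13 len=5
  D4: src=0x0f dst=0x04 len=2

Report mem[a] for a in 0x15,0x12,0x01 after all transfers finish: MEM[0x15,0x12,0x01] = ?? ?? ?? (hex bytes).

MEM[0x15,0x12,0x01] = 9a 9b 73

[0] 0x15->0x01 len=7 : 73 88 99 dd ed eb 77
[1] 0x10->0x0a len=5 : 2c d8 9b 9a 15
[2] 0x09->0x13 len=8 : d7 2c d8 9b 9a 15 96 2c
[3] 0x0b->0x13 len=5 : d8 9b 9a 15 96
[4] 0x0f->0x04 len=2 : 96 2c
query mem[0x15]=0x9a, mem[0x12]=0x9b, mem[0x01]=0x73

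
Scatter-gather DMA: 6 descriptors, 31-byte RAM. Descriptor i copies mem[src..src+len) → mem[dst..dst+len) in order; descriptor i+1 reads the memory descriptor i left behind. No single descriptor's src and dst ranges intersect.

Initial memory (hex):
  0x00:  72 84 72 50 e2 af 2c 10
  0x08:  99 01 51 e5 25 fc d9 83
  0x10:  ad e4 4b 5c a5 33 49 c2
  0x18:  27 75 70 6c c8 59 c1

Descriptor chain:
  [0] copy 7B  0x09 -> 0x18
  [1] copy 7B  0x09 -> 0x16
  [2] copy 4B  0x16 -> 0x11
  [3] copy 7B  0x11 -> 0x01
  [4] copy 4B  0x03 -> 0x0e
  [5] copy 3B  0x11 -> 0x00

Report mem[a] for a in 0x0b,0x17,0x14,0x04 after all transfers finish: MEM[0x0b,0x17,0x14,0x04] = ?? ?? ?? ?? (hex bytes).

[0] 0x09->0x18 len=7 : 01 51 e5 25 fc d9 83
[1] 0x09->0x16 len=7 : 01 51 e5 25 fc d9 83
[2] 0x16->0x11 len=4 : 01 51 e5 25
[3] 0x11->0x01 len=7 : 01 51 e5 25 33 01 51
[4] 0x03->0x0e len=4 : e5 25 33 01
[5] 0x11->0x00 len=3 : 01 51 e5
query mem[0x0b]=0xe5, mem[0x17]=0x51, mem[0x14]=0x25, mem[0x04]=0x25

MEM[0x0b,0x17,0x14,0x04] = e5 51 25 25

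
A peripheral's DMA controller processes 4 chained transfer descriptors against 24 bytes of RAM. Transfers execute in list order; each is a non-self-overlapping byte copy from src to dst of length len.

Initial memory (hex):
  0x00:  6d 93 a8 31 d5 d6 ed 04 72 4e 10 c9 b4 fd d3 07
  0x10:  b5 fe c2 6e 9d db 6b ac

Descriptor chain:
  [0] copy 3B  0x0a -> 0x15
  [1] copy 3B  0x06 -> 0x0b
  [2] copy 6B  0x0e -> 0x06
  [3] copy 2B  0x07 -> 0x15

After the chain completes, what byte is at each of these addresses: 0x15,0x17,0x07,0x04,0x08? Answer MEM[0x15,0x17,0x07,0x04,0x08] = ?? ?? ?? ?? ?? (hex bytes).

MEM[0x15,0x17,0x07,0x04,0x08] = 07 b4 07 d5 b5

#0 dst[0x15+3] := {0x10,0xc9,0xb4}
#1 dst[0x0b+3] := {0xed,0x04,0x72}
#2 dst[0x06+6] := {0xd3,0x07,0xb5,0xfe,0xc2,0x6e}
#3 dst[0x15+2] := {0x07,0xb5}
query mem[0x15]=0x07, mem[0x17]=0xb4, mem[0x07]=0x07, mem[0x04]=0xd5, mem[0x08]=0xb5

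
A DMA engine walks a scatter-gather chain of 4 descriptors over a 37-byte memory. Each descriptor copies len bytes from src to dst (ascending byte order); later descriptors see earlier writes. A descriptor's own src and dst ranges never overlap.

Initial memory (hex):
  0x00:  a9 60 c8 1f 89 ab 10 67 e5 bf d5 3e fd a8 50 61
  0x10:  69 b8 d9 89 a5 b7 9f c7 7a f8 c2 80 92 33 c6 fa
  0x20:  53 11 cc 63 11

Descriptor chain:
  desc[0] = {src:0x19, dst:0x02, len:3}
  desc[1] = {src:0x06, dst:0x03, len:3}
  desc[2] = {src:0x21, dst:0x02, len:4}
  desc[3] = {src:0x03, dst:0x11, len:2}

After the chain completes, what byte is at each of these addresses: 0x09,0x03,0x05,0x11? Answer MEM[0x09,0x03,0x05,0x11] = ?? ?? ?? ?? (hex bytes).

D0: mem[0x02..0x04] <- [f8 c2 80]
D1: mem[0x03..0x05] <- [10 67 e5]
D2: mem[0x02..0x05] <- [11 cc 63 11]
D3: mem[0x11..0x12] <- [cc 63]
query mem[0x09]=0xbf, mem[0x03]=0xcc, mem[0x05]=0x11, mem[0x11]=0xcc

MEM[0x09,0x03,0x05,0x11] = bf cc 11 cc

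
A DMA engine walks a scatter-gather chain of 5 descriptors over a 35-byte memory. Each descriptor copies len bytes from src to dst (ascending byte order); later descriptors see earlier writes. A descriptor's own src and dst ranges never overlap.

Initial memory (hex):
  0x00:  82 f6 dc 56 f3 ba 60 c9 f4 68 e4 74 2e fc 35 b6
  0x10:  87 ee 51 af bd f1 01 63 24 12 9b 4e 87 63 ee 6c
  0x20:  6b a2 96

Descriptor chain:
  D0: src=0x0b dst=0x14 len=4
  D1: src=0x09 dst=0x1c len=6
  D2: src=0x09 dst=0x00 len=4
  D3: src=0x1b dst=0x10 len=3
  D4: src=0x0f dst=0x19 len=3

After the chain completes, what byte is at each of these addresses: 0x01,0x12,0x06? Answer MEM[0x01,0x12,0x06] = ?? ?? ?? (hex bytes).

MEM[0x01,0x12,0x06] = e4 e4 60

#0 dst[0x14+4] := {0x74,0x2e,0xfc,0x35}
#1 dst[0x1c+6] := {0x68,0xe4,0x74,0x2e,0xfc,0x35}
#2 dst[0x00+4] := {0x68,0xe4,0x74,0x2e}
#3 dst[0x10+3] := {0x4e,0x68,0xe4}
#4 dst[0x19+3] := {0xb6,0x4e,0x68}
query mem[0x01]=0xe4, mem[0x12]=0xe4, mem[0x06]=0x60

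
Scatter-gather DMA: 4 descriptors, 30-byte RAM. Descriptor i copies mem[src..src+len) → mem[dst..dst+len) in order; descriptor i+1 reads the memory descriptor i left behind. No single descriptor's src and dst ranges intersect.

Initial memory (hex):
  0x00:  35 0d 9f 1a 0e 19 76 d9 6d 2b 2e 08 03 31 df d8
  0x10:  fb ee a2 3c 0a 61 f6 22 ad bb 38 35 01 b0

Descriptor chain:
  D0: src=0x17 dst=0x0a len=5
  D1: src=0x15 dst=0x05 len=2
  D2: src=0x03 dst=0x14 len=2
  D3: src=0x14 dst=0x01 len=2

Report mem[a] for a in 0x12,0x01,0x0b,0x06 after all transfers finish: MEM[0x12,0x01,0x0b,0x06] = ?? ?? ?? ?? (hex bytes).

D0: mem[0x0a..0x0e] <- [22 ad bb 38 35]
D1: mem[0x05..0x06] <- [61 f6]
D2: mem[0x14..0x15] <- [1a 0e]
D3: mem[0x01..0x02] <- [1a 0e]
query mem[0x12]=0xa2, mem[0x01]=0x1a, mem[0x0b]=0xad, mem[0x06]=0xf6

MEM[0x12,0x01,0x0b,0x06] = a2 1a ad f6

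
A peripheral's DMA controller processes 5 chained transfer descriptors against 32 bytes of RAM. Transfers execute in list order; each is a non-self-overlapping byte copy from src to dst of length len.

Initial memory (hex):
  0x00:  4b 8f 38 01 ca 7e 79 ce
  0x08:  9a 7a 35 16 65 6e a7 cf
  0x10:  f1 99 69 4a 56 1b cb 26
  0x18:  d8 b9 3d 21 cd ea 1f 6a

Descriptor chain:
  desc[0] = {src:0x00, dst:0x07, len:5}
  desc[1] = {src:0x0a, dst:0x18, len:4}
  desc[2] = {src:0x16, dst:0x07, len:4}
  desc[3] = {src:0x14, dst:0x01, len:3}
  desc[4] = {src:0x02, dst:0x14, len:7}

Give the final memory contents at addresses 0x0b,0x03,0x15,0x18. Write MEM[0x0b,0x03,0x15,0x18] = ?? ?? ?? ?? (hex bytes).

D0: mem[0x07..0x0b] <- [4b 8f 38 01 ca]
D1: mem[0x18..0x1b] <- [01 ca 65 6e]
D2: mem[0x07..0x0a] <- [cb 26 01 ca]
D3: mem[0x01..0x03] <- [56 1b cb]
D4: mem[0x14..0x1a] <- [1b cb ca 7e 79 cb 26]
query mem[0x0b]=0xca, mem[0x03]=0xcb, mem[0x15]=0xcb, mem[0x18]=0x79

MEM[0x0b,0x03,0x15,0x18] = ca cb cb 79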